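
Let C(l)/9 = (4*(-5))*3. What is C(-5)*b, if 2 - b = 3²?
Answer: 3780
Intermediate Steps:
C(l) = -540 (C(l) = 9*((4*(-5))*3) = 9*(-20*3) = 9*(-60) = -540)
b = -7 (b = 2 - 1*3² = 2 - 1*9 = 2 - 9 = -7)
C(-5)*b = -540*(-7) = 3780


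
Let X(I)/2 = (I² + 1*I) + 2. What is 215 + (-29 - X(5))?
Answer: 122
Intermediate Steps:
X(I) = 4 + 2*I + 2*I² (X(I) = 2*((I² + 1*I) + 2) = 2*((I² + I) + 2) = 2*((I + I²) + 2) = 2*(2 + I + I²) = 4 + 2*I + 2*I²)
215 + (-29 - X(5)) = 215 + (-29 - (4 + 2*5 + 2*5²)) = 215 + (-29 - (4 + 10 + 2*25)) = 215 + (-29 - (4 + 10 + 50)) = 215 + (-29 - 1*64) = 215 + (-29 - 64) = 215 - 93 = 122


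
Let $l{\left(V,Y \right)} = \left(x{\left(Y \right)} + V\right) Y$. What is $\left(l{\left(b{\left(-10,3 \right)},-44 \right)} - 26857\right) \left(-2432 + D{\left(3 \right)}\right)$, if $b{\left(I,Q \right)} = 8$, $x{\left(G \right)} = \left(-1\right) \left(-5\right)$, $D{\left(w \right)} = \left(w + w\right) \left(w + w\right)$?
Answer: $65719884$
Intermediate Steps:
$D{\left(w \right)} = 4 w^{2}$ ($D{\left(w \right)} = 2 w 2 w = 4 w^{2}$)
$x{\left(G \right)} = 5$
$l{\left(V,Y \right)} = Y \left(5 + V\right)$ ($l{\left(V,Y \right)} = \left(5 + V\right) Y = Y \left(5 + V\right)$)
$\left(l{\left(b{\left(-10,3 \right)},-44 \right)} - 26857\right) \left(-2432 + D{\left(3 \right)}\right) = \left(- 44 \left(5 + 8\right) - 26857\right) \left(-2432 + 4 \cdot 3^{2}\right) = \left(\left(-44\right) 13 - 26857\right) \left(-2432 + 4 \cdot 9\right) = \left(-572 - 26857\right) \left(-2432 + 36\right) = \left(-27429\right) \left(-2396\right) = 65719884$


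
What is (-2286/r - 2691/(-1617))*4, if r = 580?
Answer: -711894/78155 ≈ -9.1087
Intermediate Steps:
(-2286/r - 2691/(-1617))*4 = (-2286/580 - 2691/(-1617))*4 = (-2286*1/580 - 2691*(-1/1617))*4 = (-1143/290 + 897/539)*4 = -355947/156310*4 = -711894/78155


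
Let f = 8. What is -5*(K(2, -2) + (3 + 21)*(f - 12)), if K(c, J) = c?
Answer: 470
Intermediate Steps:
-5*(K(2, -2) + (3 + 21)*(f - 12)) = -5*(2 + (3 + 21)*(8 - 12)) = -5*(2 + 24*(-4)) = -5*(2 - 96) = -5*(-94) = 470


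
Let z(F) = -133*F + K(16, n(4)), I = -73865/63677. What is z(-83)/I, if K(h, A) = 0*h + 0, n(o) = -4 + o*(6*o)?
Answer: -702930403/73865 ≈ -9516.4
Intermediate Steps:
n(o) = -4 + 6*o**2
I = -73865/63677 (I = -73865*1/63677 = -73865/63677 ≈ -1.1600)
K(h, A) = 0 (K(h, A) = 0 + 0 = 0)
z(F) = -133*F (z(F) = -133*F + 0 = -133*F)
z(-83)/I = (-133*(-83))/(-73865/63677) = 11039*(-63677/73865) = -702930403/73865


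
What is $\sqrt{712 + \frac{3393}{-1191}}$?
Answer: $\frac{\sqrt{111768601}}{397} \approx 26.63$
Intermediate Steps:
$\sqrt{712 + \frac{3393}{-1191}} = \sqrt{712 + 3393 \left(- \frac{1}{1191}\right)} = \sqrt{712 - \frac{1131}{397}} = \sqrt{\frac{281533}{397}} = \frac{\sqrt{111768601}}{397}$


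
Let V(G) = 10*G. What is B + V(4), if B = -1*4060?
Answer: -4020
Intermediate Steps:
B = -4060
B + V(4) = -4060 + 10*4 = -4060 + 40 = -4020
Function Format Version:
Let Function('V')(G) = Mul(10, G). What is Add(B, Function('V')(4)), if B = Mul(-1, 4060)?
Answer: -4020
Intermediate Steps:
B = -4060
Add(B, Function('V')(4)) = Add(-4060, Mul(10, 4)) = Add(-4060, 40) = -4020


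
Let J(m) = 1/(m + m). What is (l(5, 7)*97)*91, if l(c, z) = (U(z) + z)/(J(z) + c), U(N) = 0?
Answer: 865046/71 ≈ 12184.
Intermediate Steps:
J(m) = 1/(2*m)
l(c, z) = z/(c + 1/(2*z)) (l(c, z) = (0 + z)/(1/(2*z) + c) = z/(c + 1/(2*z)))
(l(5, 7)*97)*91 = ((2*7²/(1 + 2*5*7))*97)*91 = ((2*49/(1 + 70))*97)*91 = ((2*49/71)*97)*91 = ((2*49*(1/71))*97)*91 = ((98/71)*97)*91 = (9506/71)*91 = 865046/71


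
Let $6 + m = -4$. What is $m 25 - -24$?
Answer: $-226$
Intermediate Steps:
$m = -10$ ($m = -6 - 4 = -10$)
$m 25 - -24 = \left(-10\right) 25 - -24 = -250 + 24 = -226$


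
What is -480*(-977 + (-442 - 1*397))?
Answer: 871680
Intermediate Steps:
-480*(-977 + (-442 - 1*397)) = -480*(-977 + (-442 - 397)) = -480*(-977 - 839) = -480*(-1816) = 871680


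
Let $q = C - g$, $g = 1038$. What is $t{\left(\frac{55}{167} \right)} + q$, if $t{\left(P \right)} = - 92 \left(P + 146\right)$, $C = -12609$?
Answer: $- \frac{4527253}{167} \approx -27109.0$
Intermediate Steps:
$t{\left(P \right)} = -13432 - 92 P$ ($t{\left(P \right)} = - 92 \left(146 + P\right) = -13432 - 92 P$)
$q = -13647$ ($q = -12609 - 1038 = -13647$)
$t{\left(\frac{55}{167} \right)} + q = \left(-13432 - 92 \cdot \frac{55}{167}\right) - 13647 = \left(-13432 - 92 \cdot 55 \cdot \frac{1}{167}\right) - 13647 = \left(-13432 - \frac{5060}{167}\right) - 13647 = - \frac{2248204}{167} - 13647 = - \frac{4527253}{167}$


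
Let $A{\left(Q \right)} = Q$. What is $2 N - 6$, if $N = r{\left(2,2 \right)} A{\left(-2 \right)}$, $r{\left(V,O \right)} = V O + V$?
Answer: $-30$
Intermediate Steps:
$r{\left(V,O \right)} = V + O V$ ($r{\left(V,O \right)} = O V + V = V + O V$)
$N = -12$ ($N = 2 \left(1 + 2\right) \left(-2\right) = 2 \cdot 3 \left(-2\right) = 6 \left(-2\right) = -12$)
$2 N - 6 = 2 \left(-12\right) - 6 = -24 + \left(-12 + 6\right) = -24 - 6 = -30$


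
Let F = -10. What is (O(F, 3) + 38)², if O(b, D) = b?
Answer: 784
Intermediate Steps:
(O(F, 3) + 38)² = (-10 + 38)² = 28² = 784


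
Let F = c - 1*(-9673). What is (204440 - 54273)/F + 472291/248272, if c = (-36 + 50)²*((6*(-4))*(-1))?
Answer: 44072389131/3569406544 ≈ 12.347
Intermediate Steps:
c = 4704 (c = 14²*(-24*(-1)) = 196*24 = 4704)
F = 14377 (F = 4704 - 1*(-9673) = 4704 + 9673 = 14377)
(204440 - 54273)/F + 472291/248272 = (204440 - 54273)/14377 + 472291/248272 = 150167*(1/14377) + 472291*(1/248272) = 150167/14377 + 472291/248272 = 44072389131/3569406544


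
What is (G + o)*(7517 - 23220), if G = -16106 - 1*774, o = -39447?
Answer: 884502881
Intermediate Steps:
G = -16880 (G = -16106 - 774 = -16880)
(G + o)*(7517 - 23220) = (-16880 - 39447)*(7517 - 23220) = -56327*(-15703) = 884502881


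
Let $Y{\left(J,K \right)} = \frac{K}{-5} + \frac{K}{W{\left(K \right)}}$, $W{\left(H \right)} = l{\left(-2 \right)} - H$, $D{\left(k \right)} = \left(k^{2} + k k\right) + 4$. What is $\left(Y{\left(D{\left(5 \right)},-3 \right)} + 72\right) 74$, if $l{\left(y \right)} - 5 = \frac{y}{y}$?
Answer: $\frac{80216}{15} \approx 5347.7$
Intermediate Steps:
$l{\left(y \right)} = 6$ ($l{\left(y \right)} = 5 + \frac{y}{y} = 5 + 1 = 6$)
$D{\left(k \right)} = 4 + 2 k^{2}$ ($D{\left(k \right)} = \left(k^{2} + k^{2}\right) + 4 = 2 k^{2} + 4 = 4 + 2 k^{2}$)
$W{\left(H \right)} = 6 - H$
$Y{\left(J,K \right)} = - \frac{K}{5} + \frac{K}{6 - K}$ ($Y{\left(J,K \right)} = \frac{K}{-5} + \frac{K}{6 - K} = K \left(- \frac{1}{5}\right) + \frac{K}{6 - K} = - \frac{K}{5} + \frac{K}{6 - K}$)
$\left(Y{\left(D{\left(5 \right)},-3 \right)} + 72\right) 74 = \left(\frac{1}{5} \left(-3\right) \frac{1}{-6 - 3} \left(1 - -3\right) + 72\right) 74 = \left(\frac{1}{5} \left(-3\right) \frac{1}{-9} \left(1 + 3\right) + 72\right) 74 = \left(\frac{1}{5} \left(-3\right) \left(- \frac{1}{9}\right) 4 + 72\right) 74 = \left(\frac{4}{15} + 72\right) 74 = \frac{1084}{15} \cdot 74 = \frac{80216}{15}$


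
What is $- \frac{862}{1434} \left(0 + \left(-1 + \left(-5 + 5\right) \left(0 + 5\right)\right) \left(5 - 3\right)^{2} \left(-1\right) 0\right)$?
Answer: $0$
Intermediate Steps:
$- \frac{862}{1434} \left(0 + \left(-1 + \left(-5 + 5\right) \left(0 + 5\right)\right) \left(5 - 3\right)^{2} \left(-1\right) 0\right) = \left(-862\right) \frac{1}{1434} \left(0 + \left(-1 + 0 \cdot 5\right) 2^{2} \left(-1\right) 0\right) = - \frac{431 \left(0 + \left(-1 + 0\right) 4 \left(-1\right) 0\right)}{717} = - \frac{431 \left(0 + \left(-1\right) \left(-4\right) 0\right)}{717} = - \frac{431 \left(0 + 4 \cdot 0\right)}{717} = - \frac{431 \left(0 + 0\right)}{717} = \left(- \frac{431}{717}\right) 0 = 0$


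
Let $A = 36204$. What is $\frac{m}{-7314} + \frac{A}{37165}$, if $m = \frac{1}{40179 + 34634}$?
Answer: $\frac{19810187300363}{20336029510530} \approx 0.97414$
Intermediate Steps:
$m = \frac{1}{74813} \approx 1.3367 \cdot 10^{-5}$
$\frac{m}{-7314} + \frac{A}{37165} = \frac{1}{74813 \left(-7314\right)} + \frac{36204}{37165} = \frac{1}{74813} \left(- \frac{1}{7314}\right) + 36204 \cdot \frac{1}{37165} = - \frac{1}{547182282} + \frac{36204}{37165} = \frac{19810187300363}{20336029510530}$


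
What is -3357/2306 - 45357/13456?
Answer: -74882517/15514768 ≈ -4.8265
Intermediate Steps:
-3357/2306 - 45357/13456 = -74882517/15514768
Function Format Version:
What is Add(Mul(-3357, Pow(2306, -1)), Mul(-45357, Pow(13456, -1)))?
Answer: Rational(-74882517, 15514768) ≈ -4.8265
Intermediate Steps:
Add(Mul(-3357, Pow(2306, -1)), Mul(-45357, Pow(13456, -1))) = Add(Mul(-3357, Rational(1, 2306)), Mul(-45357, Rational(1, 13456))) = Add(Rational(-3357, 2306), Rational(-45357, 13456)) = Rational(-74882517, 15514768)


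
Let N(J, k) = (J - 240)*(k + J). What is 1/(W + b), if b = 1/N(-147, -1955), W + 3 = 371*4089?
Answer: 813474/1234053073585 ≈ 6.5919e-7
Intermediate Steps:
N(J, k) = (-240 + J)*(J + k)
W = 1517016 (W = -3 + 371*4089 = -3 + 1517019 = 1517016)
b = 1/813474 (b = 1/((-147)² - 240*(-147) - 240*(-1955) - 147*(-1955)) = 1/(21609 + 35280 + 469200 + 287385) = 1/813474 ≈ 1.2293e-6)
1/(W + b) = 1/(1517016 + 1/813474) = 1/(1234053073585/813474) = 813474/1234053073585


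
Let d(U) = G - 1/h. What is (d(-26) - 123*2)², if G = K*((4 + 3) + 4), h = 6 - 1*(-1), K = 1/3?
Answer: 25928464/441 ≈ 58795.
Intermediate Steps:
K = ⅓ ≈ 0.33333
h = 7 (h = 6 + 1 = 7)
G = 11/3 (G = ((4 + 3) + 4)/3 = (7 + 4)/3 = (⅓)*11 = 11/3 ≈ 3.6667)
d(U) = 74/21 (d(U) = 11/3 - 1/7 = 11/3 - 1*⅐ = 11/3 - ⅐ = 74/21)
(d(-26) - 123*2)² = (74/21 - 123*2)² = (74/21 - 246)² = (-5092/21)² = 25928464/441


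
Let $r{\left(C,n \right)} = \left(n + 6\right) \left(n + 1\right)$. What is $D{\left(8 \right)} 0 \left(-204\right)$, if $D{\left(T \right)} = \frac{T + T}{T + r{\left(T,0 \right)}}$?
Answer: $0$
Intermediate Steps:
$r{\left(C,n \right)} = \left(1 + n\right) \left(6 + n\right)$ ($r{\left(C,n \right)} = \left(6 + n\right) \left(1 + n\right) = \left(1 + n\right) \left(6 + n\right)$)
$D{\left(T \right)} = \frac{2 T}{6 + T}$ ($D{\left(T \right)} = \frac{T + T}{T + \left(6 + 0^{2} + 7 \cdot 0\right)} = \frac{2 T}{T + \left(6 + 0 + 0\right)} = \frac{2 T}{T + 6} = \frac{2 T}{6 + T}$)
$D{\left(8 \right)} 0 \left(-204\right) = 2 \cdot 8 \frac{1}{6 + 8} \cdot 0 \left(-204\right) = 2 \cdot 8 \cdot \frac{1}{14} \cdot 0 = \frac{8}{7} \cdot 0 = 0$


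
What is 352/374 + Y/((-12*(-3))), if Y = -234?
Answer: -189/34 ≈ -5.5588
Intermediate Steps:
352/374 + Y/((-12*(-3))) = 352/374 - 234/((-12*(-3))) = 352*(1/374) - 234/36 = 16/17 - 234*1/36 = 16/17 - 13/2 = -189/34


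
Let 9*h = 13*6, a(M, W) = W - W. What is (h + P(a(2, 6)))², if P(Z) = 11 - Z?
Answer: 3481/9 ≈ 386.78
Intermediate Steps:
a(M, W) = 0
h = 26/3 (h = (13*6)/9 = (⅑)*78 = 26/3 ≈ 8.6667)
(h + P(a(2, 6)))² = (26/3 + (11 - 1*0))² = (26/3 + (11 + 0))² = (26/3 + 11)² = (59/3)² = 3481/9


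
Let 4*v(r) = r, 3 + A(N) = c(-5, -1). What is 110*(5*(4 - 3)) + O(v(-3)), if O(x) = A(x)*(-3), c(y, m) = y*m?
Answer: 544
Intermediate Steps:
c(y, m) = m*y
A(N) = 2 (A(N) = -3 - 1*(-5) = -3 + 5 = 2)
v(r) = r/4
O(x) = -6 (O(x) = 2*(-3) = -6)
110*(5*(4 - 3)) + O(v(-3)) = 110*(5*(4 - 3)) - 6 = 110*(5*1) - 6 = 110*5 - 6 = 550 - 6 = 544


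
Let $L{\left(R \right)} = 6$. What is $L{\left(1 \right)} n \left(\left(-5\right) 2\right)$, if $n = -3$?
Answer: $180$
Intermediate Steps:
$L{\left(1 \right)} n \left(\left(-5\right) 2\right) = 6 \left(-3\right) \left(\left(-5\right) 2\right) = \left(-18\right) \left(-10\right) = 180$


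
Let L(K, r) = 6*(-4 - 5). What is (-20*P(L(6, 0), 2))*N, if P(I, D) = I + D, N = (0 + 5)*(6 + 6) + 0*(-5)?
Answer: 62400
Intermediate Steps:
L(K, r) = -54 (L(K, r) = 6*(-9) = -54)
N = 60 (N = 5*12 + 0 = 60 + 0 = 60)
P(I, D) = D + I
(-20*P(L(6, 0), 2))*N = -20*(2 - 54)*60 = -20*(-52)*60 = 1040*60 = 62400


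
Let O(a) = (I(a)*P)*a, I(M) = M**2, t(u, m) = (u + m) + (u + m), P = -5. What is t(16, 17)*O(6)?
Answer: -71280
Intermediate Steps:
t(u, m) = 2*m + 2*u (t(u, m) = (m + u) + (m + u) = 2*m + 2*u)
O(a) = -5*a**3 (O(a) = (a**2*(-5))*a = (-5*a**2)*a = -5*a**3)
t(16, 17)*O(6) = (2*17 + 2*16)*(-5*6**3) = (34 + 32)*(-5*216) = 66*(-1080) = -71280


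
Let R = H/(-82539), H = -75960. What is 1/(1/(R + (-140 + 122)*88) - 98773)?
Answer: -14518424/1434028302923 ≈ -1.0124e-5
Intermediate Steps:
R = 8440/9171 (R = -75960/(-82539) = -75960*(-1/82539) = 8440/9171 ≈ 0.92029)
1/(1/(R + (-140 + 122)*88) - 98773) = 1/(1/(8440/9171 + (-140 + 122)*88) - 98773) = 1/(1/(8440/9171 - 18*88) - 98773) = 1/(1/(8440/9171 - 1584) - 98773) = 1/(1/(-14518424/9171) - 98773) = 1/(-9171/14518424 - 98773) = 1/(-1434028302923/14518424) = -14518424/1434028302923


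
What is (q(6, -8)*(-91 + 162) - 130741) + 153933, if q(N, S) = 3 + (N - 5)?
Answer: 23476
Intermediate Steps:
q(N, S) = -2 + N (q(N, S) = 3 + (-5 + N) = -2 + N)
(q(6, -8)*(-91 + 162) - 130741) + 153933 = ((-2 + 6)*(-91 + 162) - 130741) + 153933 = (4*71 - 130741) + 153933 = (284 - 130741) + 153933 = -130457 + 153933 = 23476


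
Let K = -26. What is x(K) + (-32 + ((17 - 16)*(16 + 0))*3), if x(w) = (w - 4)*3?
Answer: -74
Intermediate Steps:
x(w) = -12 + 3*w (x(w) = (-4 + w)*3 = -12 + 3*w)
x(K) + (-32 + ((17 - 16)*(16 + 0))*3) = (-12 + 3*(-26)) + (-32 + ((17 - 16)*(16 + 0))*3) = (-12 - 78) + (-32 + (1*16)*3) = -90 + (-32 + 16*3) = -90 + (-32 + 48) = -90 + 16 = -74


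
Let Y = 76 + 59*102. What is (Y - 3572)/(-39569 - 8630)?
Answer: -2522/48199 ≈ -0.052325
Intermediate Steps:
Y = 6094 (Y = 76 + 6018 = 6094)
(Y - 3572)/(-39569 - 8630) = (6094 - 3572)/(-39569 - 8630) = 2522/(-48199) = 2522*(-1/48199) = -2522/48199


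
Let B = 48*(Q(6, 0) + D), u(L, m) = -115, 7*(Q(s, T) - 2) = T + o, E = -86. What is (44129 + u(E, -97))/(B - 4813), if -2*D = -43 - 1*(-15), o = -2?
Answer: -308098/28411 ≈ -10.844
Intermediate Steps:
D = 14 (D = -(-43 - 1*(-15))/2 = -(-43 + 15)/2 = -½*(-28) = 14)
Q(s, T) = 12/7 + T/7 (Q(s, T) = 2 + (T - 2)/7 = 2 + (-2 + T)/7 = 2 + (-2/7 + T/7) = 12/7 + T/7)
B = 5280/7 (B = 48*((12/7 + (⅐)*0) + 14) = 48*((12/7 + 0) + 14) = 48*(12/7 + 14) = 48*(110/7) = 5280/7 ≈ 754.29)
(44129 + u(E, -97))/(B - 4813) = (44129 - 115)/(5280/7 - 4813) = 44014/(-28411/7) = 44014*(-7/28411) = -308098/28411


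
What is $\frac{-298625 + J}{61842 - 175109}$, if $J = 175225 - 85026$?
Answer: $\frac{208426}{113267} \approx 1.8401$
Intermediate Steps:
$J = 90199$ ($J = 175225 - 85026 = 90199$)
$\frac{-298625 + J}{61842 - 175109} = \frac{-298625 + 90199}{61842 - 175109} = - \frac{208426}{-113267} = \left(-208426\right) \left(- \frac{1}{113267}\right) = \frac{208426}{113267}$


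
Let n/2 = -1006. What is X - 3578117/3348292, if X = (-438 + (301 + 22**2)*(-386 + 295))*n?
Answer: 484191399744875/3348292 ≈ 1.4461e+8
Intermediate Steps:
n = -2012 (n = 2*(-1006) = -2012)
X = 144608476 (X = (-438 + (301 + 22**2)*(-386 + 295))*(-2012) = (-438 + (301 + 484)*(-91))*(-2012) = (-438 + 785*(-91))*(-2012) = (-438 - 71435)*(-2012) = -71873*(-2012) = 144608476)
X - 3578117/3348292 = 144608476 - 3578117/3348292 = 484191399744875/3348292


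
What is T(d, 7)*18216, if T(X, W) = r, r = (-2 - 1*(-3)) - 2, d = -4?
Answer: -18216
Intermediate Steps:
r = -1 (r = (-2 + 3) - 2 = 1 - 2 = -1)
T(X, W) = -1
T(d, 7)*18216 = -1*18216 = -18216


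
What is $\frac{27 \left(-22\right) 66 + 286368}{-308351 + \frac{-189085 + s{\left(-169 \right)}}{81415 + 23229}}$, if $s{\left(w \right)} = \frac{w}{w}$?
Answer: $- \frac{3233028702}{4033408891} \approx -0.80156$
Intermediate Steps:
$s{\left(w \right)} = 1$
$\frac{27 \left(-22\right) 66 + 286368}{-308351 + \frac{-189085 + s{\left(-169 \right)}}{81415 + 23229}} = \frac{27 \left(-22\right) 66 + 286368}{-308351 + \frac{-189085 + 1}{81415 + 23229}} = \frac{\left(-594\right) 66 + 286368}{-308351 - \frac{189084}{104644}} = \frac{-39204 + 286368}{-308351 - \frac{47271}{26161}} = \frac{247164}{-308351 - \frac{47271}{26161}} = \frac{247164}{- \frac{8066817782}{26161}} = 247164 \left(- \frac{26161}{8066817782}\right) = - \frac{3233028702}{4033408891}$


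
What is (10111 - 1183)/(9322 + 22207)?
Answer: 8928/31529 ≈ 0.28317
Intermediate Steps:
(10111 - 1183)/(9322 + 22207) = 8928/31529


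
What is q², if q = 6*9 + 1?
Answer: 3025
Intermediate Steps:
q = 55 (q = 54 + 1 = 55)
q² = 55² = 3025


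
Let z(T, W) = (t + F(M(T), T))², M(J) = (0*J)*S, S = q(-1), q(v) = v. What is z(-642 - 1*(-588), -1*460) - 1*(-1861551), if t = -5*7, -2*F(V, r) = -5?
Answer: 7450429/4 ≈ 1.8626e+6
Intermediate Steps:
S = -1
M(J) = 0 (M(J) = (0*J)*(-1) = 0*(-1) = 0)
F(V, r) = 5/2 (F(V, r) = -½*(-5) = 5/2)
t = -35
z(T, W) = 4225/4 (z(T, W) = (-35 + 5/2)² = (-65/2)² = 4225/4)
z(-642 - 1*(-588), -1*460) - 1*(-1861551) = 4225/4 - 1*(-1861551) = 4225/4 + 1861551 = 7450429/4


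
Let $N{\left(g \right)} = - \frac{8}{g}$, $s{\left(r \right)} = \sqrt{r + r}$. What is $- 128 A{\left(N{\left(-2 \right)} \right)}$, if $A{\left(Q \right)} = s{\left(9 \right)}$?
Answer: $- 384 \sqrt{2} \approx -543.06$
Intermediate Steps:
$s{\left(r \right)} = \sqrt{2} \sqrt{r}$ ($s{\left(r \right)} = \sqrt{2 r} = \sqrt{2} \sqrt{r}$)
$A{\left(Q \right)} = 3 \sqrt{2}$ ($A{\left(Q \right)} = \sqrt{2} \sqrt{9} = \sqrt{2} \cdot 3 = 3 \sqrt{2}$)
$- 128 A{\left(N{\left(-2 \right)} \right)} = - 128 \cdot 3 \sqrt{2} = - 384 \sqrt{2}$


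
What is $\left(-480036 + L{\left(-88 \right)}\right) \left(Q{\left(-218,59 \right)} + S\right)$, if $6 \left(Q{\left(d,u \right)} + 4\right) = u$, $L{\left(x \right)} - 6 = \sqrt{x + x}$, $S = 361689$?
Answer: $-173624370845 + \frac{4340338 i \sqrt{11}}{3} \approx -1.7362 \cdot 10^{11} + 4.7984 \cdot 10^{6} i$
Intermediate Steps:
$L{\left(x \right)} = 6 + \sqrt{2} \sqrt{x}$ ($L{\left(x \right)} = 6 + \sqrt{x + x} = 6 + \sqrt{2 x} = 6 + \sqrt{2} \sqrt{x}$)
$Q{\left(d,u \right)} = -4 + \frac{u}{6}$
$\left(-480036 + L{\left(-88 \right)}\right) \left(Q{\left(-218,59 \right)} + S\right) = \left(-480036 + \left(6 + \sqrt{2} \sqrt{-88}\right)\right) \left(\left(-4 + \frac{1}{6} \cdot 59\right) + 361689\right) = \left(-480036 + \left(6 + \sqrt{2} \cdot 2 i \sqrt{22}\right)\right) \left(\left(-4 + \frac{59}{6}\right) + 361689\right) = \left(-480036 + \left(6 + 4 i \sqrt{11}\right)\right) \left(\frac{35}{6} + 361689\right) = \left(-480030 + 4 i \sqrt{11}\right) \frac{2170169}{6} = -173624370845 + \frac{4340338 i \sqrt{11}}{3}$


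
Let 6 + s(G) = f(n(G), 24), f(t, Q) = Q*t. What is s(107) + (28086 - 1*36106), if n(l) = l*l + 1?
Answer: 266774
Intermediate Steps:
n(l) = 1 + l**2 (n(l) = l**2 + 1 = 1 + l**2)
s(G) = 18 + 24*G**2 (s(G) = -6 + 24*(1 + G**2) = -6 + (24 + 24*G**2) = 18 + 24*G**2)
s(107) + (28086 - 1*36106) = (18 + 24*107**2) + (28086 - 1*36106) = (18 + 24*11449) + (28086 - 36106) = (18 + 274776) - 8020 = 274794 - 8020 = 266774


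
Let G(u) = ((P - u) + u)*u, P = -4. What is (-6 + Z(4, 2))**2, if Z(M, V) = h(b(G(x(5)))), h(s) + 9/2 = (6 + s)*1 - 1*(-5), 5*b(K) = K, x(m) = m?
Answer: 49/4 ≈ 12.250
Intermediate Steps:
G(u) = -4*u (G(u) = ((-4 - u) + u)*u = -4*u)
b(K) = K/5
h(s) = 13/2 + s (h(s) = -9/2 + ((6 + s)*1 - 1*(-5)) = -9/2 + ((6 + s) + 5) = -9/2 + (11 + s) = 13/2 + s)
Z(M, V) = 5/2 (Z(M, V) = 13/2 + (-4*5)/5 = 13/2 + (1/5)*(-20) = 13/2 - 4 = 5/2)
(-6 + Z(4, 2))**2 = (-6 + 5/2)**2 = (-7/2)**2 = 49/4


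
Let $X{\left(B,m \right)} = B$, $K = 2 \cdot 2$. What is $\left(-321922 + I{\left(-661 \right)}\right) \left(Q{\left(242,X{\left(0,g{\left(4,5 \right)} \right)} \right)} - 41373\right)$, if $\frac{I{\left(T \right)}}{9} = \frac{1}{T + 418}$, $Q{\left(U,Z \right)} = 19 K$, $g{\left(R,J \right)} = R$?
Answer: $\frac{358949187815}{27} \approx 1.3294 \cdot 10^{10}$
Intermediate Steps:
$K = 4$
$Q{\left(U,Z \right)} = 76$ ($Q{\left(U,Z \right)} = 19 \cdot 4 = 76$)
$I{\left(T \right)} = \frac{9}{418 + T}$ ($I{\left(T \right)} = \frac{9}{T + 418} = \frac{9}{418 + T}$)
$\left(-321922 + I{\left(-661 \right)}\right) \left(Q{\left(242,X{\left(0,g{\left(4,5 \right)} \right)} \right)} - 41373\right) = \left(-321922 + \frac{9}{418 - 661}\right) \left(76 - 41373\right) = \left(-321922 + \frac{9}{-243}\right) \left(-41297\right) = \left(-321922 + 9 \left(- \frac{1}{243}\right)\right) \left(-41297\right) = \left(-321922 - \frac{1}{27}\right) \left(-41297\right) = \left(- \frac{8691895}{27}\right) \left(-41297\right) = \frac{358949187815}{27}$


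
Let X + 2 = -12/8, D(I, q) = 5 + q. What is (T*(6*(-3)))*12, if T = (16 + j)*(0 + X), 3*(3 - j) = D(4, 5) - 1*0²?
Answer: 11844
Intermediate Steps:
j = -⅓ (j = 3 - ((5 + 5) - 1*0²)/3 = 3 - (10 - 1*0)/3 = 3 - (10 + 0)/3 = 3 - ⅓*10 = 3 - 10/3 = -⅓ ≈ -0.33333)
X = -7/2 (X = -2 - 12/8 = -2 - 12*⅛ = -2 - 3/2 = -7/2 ≈ -3.5000)
T = -329/6 (T = (16 - ⅓)*(0 - 7/2) = (47/3)*(-7/2) = -329/6 ≈ -54.833)
(T*(6*(-3)))*12 = -329*(-3)*12 = -329/6*(-18)*12 = 987*12 = 11844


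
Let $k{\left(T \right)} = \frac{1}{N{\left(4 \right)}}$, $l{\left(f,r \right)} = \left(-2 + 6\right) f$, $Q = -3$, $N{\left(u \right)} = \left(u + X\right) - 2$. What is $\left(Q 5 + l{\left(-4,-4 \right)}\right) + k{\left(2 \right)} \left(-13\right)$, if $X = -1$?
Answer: $-44$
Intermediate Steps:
$N{\left(u \right)} = -3 + u$ ($N{\left(u \right)} = \left(u - 1\right) - 2 = \left(-1 + u\right) - 2 = -3 + u$)
$l{\left(f,r \right)} = 4 f$
$k{\left(T \right)} = 1$ ($k{\left(T \right)} = \frac{1}{-3 + 4} = 1^{-1} = 1$)
$\left(Q 5 + l{\left(-4,-4 \right)}\right) + k{\left(2 \right)} \left(-13\right) = \left(\left(-3\right) 5 + 4 \left(-4\right)\right) + 1 \left(-13\right) = \left(-15 - 16\right) - 13 = -31 - 13 = -44$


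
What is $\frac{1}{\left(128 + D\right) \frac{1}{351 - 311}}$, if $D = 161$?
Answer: $\frac{40}{289} \approx 0.13841$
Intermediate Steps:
$\frac{1}{\left(128 + D\right) \frac{1}{351 - 311}} = \frac{1}{\left(128 + 161\right) \frac{1}{351 - 311}} = \frac{1}{289 \cdot \frac{1}{40}} = \frac{1}{\frac{289}{40}} = \frac{40}{289}$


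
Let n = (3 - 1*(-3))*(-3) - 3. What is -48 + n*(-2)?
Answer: -6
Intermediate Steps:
n = -21 (n = (3 + 3)*(-3) - 3 = 6*(-3) - 3 = -18 - 3 = -21)
-48 + n*(-2) = -48 - 21*(-2) = -48 + 42 = -6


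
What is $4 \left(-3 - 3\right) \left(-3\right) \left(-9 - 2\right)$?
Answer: $-792$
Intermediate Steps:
$4 \left(-3 - 3\right) \left(-3\right) \left(-9 - 2\right) = 4 \left(\left(-6\right) \left(-3\right)\right) \left(-11\right) = 4 \cdot 18 \left(-11\right) = 72 \left(-11\right) = -792$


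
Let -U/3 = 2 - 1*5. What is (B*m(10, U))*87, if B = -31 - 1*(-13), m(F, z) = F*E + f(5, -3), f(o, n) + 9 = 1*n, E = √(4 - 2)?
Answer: 18792 - 15660*√2 ≈ -3354.6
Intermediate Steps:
E = √2 ≈ 1.4142
U = 9 (U = -3*(2 - 1*5) = -3*(2 - 5) = -3*(-3) = 9)
f(o, n) = -9 + n (f(o, n) = -9 + 1*n = -9 + n)
m(F, z) = -12 + F*√2 (m(F, z) = F*√2 + (-9 - 3) = F*√2 - 12 = -12 + F*√2)
B = -18 (B = -31 + 13 = -18)
(B*m(10, U))*87 = -18*(-12 + 10*√2)*87 = (216 - 180*√2)*87 = 18792 - 15660*√2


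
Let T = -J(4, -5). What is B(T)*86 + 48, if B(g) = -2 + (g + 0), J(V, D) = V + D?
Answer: -38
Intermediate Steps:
J(V, D) = D + V
T = 1 (T = -(-5 + 4) = -1*(-1) = 1)
B(g) = -2 + g
B(T)*86 + 48 = (-2 + 1)*86 + 48 = -1*86 + 48 = -86 + 48 = -38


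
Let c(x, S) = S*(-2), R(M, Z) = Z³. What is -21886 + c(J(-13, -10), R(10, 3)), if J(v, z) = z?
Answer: -21940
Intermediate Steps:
c(x, S) = -2*S
-21886 + c(J(-13, -10), R(10, 3)) = -21886 - 2*3³ = -21886 - 2*27 = -21886 - 54 = -21940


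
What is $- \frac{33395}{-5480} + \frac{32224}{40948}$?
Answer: $\frac{77202299}{11219752} \approx 6.8809$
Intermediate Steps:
$- \frac{33395}{-5480} + \frac{32224}{40948} = \left(-33395\right) \left(- \frac{1}{5480}\right) + 32224 \cdot \frac{1}{40948} = \frac{6679}{1096} + \frac{8056}{10237} = \frac{77202299}{11219752}$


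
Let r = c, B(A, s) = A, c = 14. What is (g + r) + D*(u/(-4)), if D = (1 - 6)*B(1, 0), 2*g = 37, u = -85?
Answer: -295/4 ≈ -73.750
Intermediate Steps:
g = 37/2 (g = (½)*37 = 37/2 ≈ 18.500)
r = 14
D = -5 (D = (1 - 6)*1 = -5*1 = -5)
(g + r) + D*(u/(-4)) = (37/2 + 14) - (-425)/(-4) = 65/2 - (-425)*(-1)/4 = 65/2 - 5*85/4 = 65/2 - 425/4 = -295/4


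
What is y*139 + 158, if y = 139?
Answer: 19479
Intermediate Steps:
y*139 + 158 = 139*139 + 158 = 19321 + 158 = 19479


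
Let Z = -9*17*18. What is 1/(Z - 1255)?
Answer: -1/4009 ≈ -0.00024944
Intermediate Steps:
Z = -2754 (Z = -153*18 = -2754)
1/(Z - 1255) = 1/(-2754 - 1255) = 1/(-4009) = -1/4009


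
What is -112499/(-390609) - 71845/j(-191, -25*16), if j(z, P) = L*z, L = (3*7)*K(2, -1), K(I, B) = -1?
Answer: -9204023372/522244233 ≈ -17.624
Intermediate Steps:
L = -21 (L = (3*7)*(-1) = 21*(-1) = -21)
j(z, P) = -21*z
-112499/(-390609) - 71845/j(-191, -25*16) = -112499/(-390609) - 71845/((-21*(-191))) = -112499*(-1/390609) - 71845/4011 = 112499/390609 - 71845*1/4011 = 112499/390609 - 71845/4011 = -9204023372/522244233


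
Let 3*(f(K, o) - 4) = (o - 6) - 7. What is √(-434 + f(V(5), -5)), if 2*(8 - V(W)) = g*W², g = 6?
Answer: 2*I*√109 ≈ 20.881*I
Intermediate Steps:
V(W) = 8 - 3*W²
f(K, o) = -⅓ + o/3 (f(K, o) = 4 + ((o - 6) - 7)/3 = 4 + ((-6 + o) - 7)/3 = 4 + (-13 + o)/3 = 4 + (-13/3 + o/3) = -⅓ + o/3)
√(-434 + f(V(5), -5)) = √(-434 + (-⅓ + (⅓)*(-5))) = √(-434 + (-⅓ - 5/3)) = √(-434 - 2) = √(-436) = 2*I*√109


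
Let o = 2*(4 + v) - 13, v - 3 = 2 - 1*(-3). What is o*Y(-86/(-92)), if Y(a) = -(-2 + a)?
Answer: 539/46 ≈ 11.717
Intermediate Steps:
v = 8 (v = 3 + (2 - 1*(-3)) = 3 + (2 + 3) = 3 + 5 = 8)
Y(a) = 2 - a
o = 11 (o = 2*(4 + 8) - 13 = 2*12 - 13 = 24 - 13 = 11)
o*Y(-86/(-92)) = 11*(2 - (-86)/(-92)) = 11*(2 - (-86)*(-1)/92) = 11*(2 - 1*43/46) = 11*(2 - 43/46) = 11*(49/46) = 539/46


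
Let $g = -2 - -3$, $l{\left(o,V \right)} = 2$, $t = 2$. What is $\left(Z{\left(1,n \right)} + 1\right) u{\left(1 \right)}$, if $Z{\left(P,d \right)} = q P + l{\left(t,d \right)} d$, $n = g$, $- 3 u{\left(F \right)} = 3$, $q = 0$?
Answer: $-3$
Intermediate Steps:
$u{\left(F \right)} = -1$ ($u{\left(F \right)} = \left(- \frac{1}{3}\right) 3 = -1$)
$g = 1$ ($g = -2 + 3 = 1$)
$n = 1$
$Z{\left(P,d \right)} = 2 d$ ($Z{\left(P,d \right)} = 0 P + 2 d = 0 + 2 d = 2 d$)
$\left(Z{\left(1,n \right)} + 1\right) u{\left(1 \right)} = \left(2 \cdot 1 + 1\right) \left(-1\right) = \left(2 + 1\right) \left(-1\right) = 3 \left(-1\right) = -3$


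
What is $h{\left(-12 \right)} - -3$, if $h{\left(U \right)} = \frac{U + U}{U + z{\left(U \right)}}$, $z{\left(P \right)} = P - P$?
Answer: $5$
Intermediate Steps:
$z{\left(P \right)} = 0$
$h{\left(U \right)} = 2$ ($h{\left(U \right)} = \frac{U + U}{U + 0} = \frac{2 U}{U} = 2$)
$h{\left(-12 \right)} - -3 = 2 - -3 = 2 + 3 = 5$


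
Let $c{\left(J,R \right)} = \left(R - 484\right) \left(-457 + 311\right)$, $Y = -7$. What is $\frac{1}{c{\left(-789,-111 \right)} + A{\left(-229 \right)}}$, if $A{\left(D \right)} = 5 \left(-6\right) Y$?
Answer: $\frac{1}{87080} \approx 1.1484 \cdot 10^{-5}$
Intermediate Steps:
$c{\left(J,R \right)} = 70664 - 146 R$ ($c{\left(J,R \right)} = \left(-484 + R\right) \left(-146\right) = 70664 - 146 R$)
$A{\left(D \right)} = 210$ ($A{\left(D \right)} = 5 \left(-6\right) \left(-7\right) = \left(-30\right) \left(-7\right) = 210$)
$\frac{1}{c{\left(-789,-111 \right)} + A{\left(-229 \right)}} = \frac{1}{\left(70664 - -16206\right) + 210} = \frac{1}{\left(70664 + 16206\right) + 210} = \frac{1}{86870 + 210} = \frac{1}{87080}$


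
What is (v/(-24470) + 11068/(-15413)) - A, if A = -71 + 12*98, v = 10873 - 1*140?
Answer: -417193763239/377156110 ≈ -1106.2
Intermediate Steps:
v = 10733 (v = 10873 - 140 = 10733)
A = 1105 (A = -71 + 1176 = 1105)
(v/(-24470) + 11068/(-15413)) - A = (10733/(-24470) + 11068/(-15413)) - 1*1105 = (10733*(-1/24470) + 11068*(-1/15413)) - 1105 = (-10733/24470 - 11068/15413) - 1105 = -436261689/377156110 - 1105 = -417193763239/377156110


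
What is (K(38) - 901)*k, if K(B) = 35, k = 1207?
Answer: -1045262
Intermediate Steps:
(K(38) - 901)*k = (35 - 901)*1207 = -866*1207 = -1045262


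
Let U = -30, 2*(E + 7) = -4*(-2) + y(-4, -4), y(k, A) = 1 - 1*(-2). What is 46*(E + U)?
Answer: -1449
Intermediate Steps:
y(k, A) = 3 (y(k, A) = 1 + 2 = 3)
E = -3/2 (E = -7 + (-4*(-2) + 3)/2 = -7 + (8 + 3)/2 = -7 + (1/2)*11 = -7 + 11/2 = -3/2 ≈ -1.5000)
46*(E + U) = 46*(-3/2 - 30) = 46*(-63/2) = -1449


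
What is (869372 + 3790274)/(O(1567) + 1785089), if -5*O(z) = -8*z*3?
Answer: 23298230/8963053 ≈ 2.5994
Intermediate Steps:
O(z) = 24*z/5 (O(z) = -(-8*z)*3/5 = -(-24)*z/5 = 24*z/5)
(869372 + 3790274)/(O(1567) + 1785089) = (869372 + 3790274)/((24/5)*1567 + 1785089) = 4659646/(37608/5 + 1785089) = 4659646/(8963053/5) = 4659646*(5/8963053) = 23298230/8963053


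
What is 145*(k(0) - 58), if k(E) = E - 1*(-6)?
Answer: -7540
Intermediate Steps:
k(E) = 6 + E (k(E) = E + 6 = 6 + E)
145*(k(0) - 58) = 145*((6 + 0) - 58) = 145*(6 - 58) = 145*(-52) = -7540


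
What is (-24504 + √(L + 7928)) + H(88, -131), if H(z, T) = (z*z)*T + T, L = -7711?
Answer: -1039099 + √217 ≈ -1.0391e+6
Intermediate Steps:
H(z, T) = T + T*z² (H(z, T) = z²*T + T = T*z² + T = T + T*z²)
(-24504 + √(L + 7928)) + H(88, -131) = (-24504 + √(-7711 + 7928)) - 131*(1 + 88²) = (-24504 + √217) - 131*(1 + 7744) = (-24504 + √217) - 131*7745 = (-24504 + √217) - 1014595 = -1039099 + √217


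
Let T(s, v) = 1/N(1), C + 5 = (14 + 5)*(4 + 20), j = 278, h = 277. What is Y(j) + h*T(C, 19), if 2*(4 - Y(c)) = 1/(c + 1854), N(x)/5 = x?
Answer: 1266403/21320 ≈ 59.400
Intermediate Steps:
N(x) = 5*x
C = 451 (C = -5 + (14 + 5)*(4 + 20) = -5 + 19*24 = -5 + 456 = 451)
T(s, v) = 1/5 (T(s, v) = 1/(5*1) = 1/5)
Y(c) = 4 - 1/(2*(1854 + c)) (Y(c) = 4 - 1/(2*(c + 1854)) = 4 - 1/(2*(1854 + c)))
Y(j) + h*T(C, 19) = (14831 + 8*278)/(2*(1854 + 278)) + 277*(1/5) = (1/2)*(14831 + 2224)/2132 + 277/5 = (1/2)*(1/2132)*17055 + 277/5 = 17055/4264 + 277/5 = 1266403/21320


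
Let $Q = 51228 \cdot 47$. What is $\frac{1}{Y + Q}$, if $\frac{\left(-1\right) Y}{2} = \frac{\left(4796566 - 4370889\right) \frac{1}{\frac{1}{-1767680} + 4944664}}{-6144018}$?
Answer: $\frac{26851151667295303671}{64649947487774331834244796} \approx 4.1533 \cdot 10^{-7}$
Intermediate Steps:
$Q = 2407716$
$Y = \frac{752460719360}{26851151667295303671}$ ($Y = - 2 \frac{\left(4796566 - 4370889\right) \frac{1}{\frac{1}{-1767680} + 4944664}}{-6144018} = - 2 \frac{425677}{- \frac{1}{1767680} + 4944664} \left(- \frac{1}{6144018}\right) = - 2 \frac{425677}{\frac{8740583659519}{1767680}} \left(- \frac{1}{6144018}\right) = - 2 \cdot 425677 \cdot \frac{1767680}{8740583659519} \left(- \frac{1}{6144018}\right) = - 2 \cdot \frac{752460719360}{8740583659519} \left(- \frac{1}{6144018}\right) = \left(-2\right) \left(- \frac{376230359680}{26851151667295303671}\right) = \frac{752460719360}{26851151667295303671} \approx 2.8023 \cdot 10^{-8}$)
$\frac{1}{Y + Q} = \frac{1}{\frac{752460719360}{26851151667295303671} + 2407716} = \frac{1}{\frac{64649947487774331834244796}{26851151667295303671}} = \frac{26851151667295303671}{64649947487774331834244796}$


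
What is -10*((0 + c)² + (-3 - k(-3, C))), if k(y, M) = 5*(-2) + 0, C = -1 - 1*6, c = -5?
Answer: -320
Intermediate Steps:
C = -7 (C = -1 - 6 = -7)
k(y, M) = -10 (k(y, M) = -10 + 0 = -10)
-10*((0 + c)² + (-3 - k(-3, C))) = -10*((0 - 5)² + (-3 - 1*(-10))) = -10*((-5)² + (-3 + 10)) = -10*(25 + 7) = -10*32 = -320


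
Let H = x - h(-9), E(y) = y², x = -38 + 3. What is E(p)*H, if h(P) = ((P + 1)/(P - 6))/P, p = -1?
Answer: -4717/135 ≈ -34.941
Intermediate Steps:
x = -35
h(P) = (1 + P)/(P*(-6 + P)) (h(P) = ((1 + P)/(-6 + P))/P = (1 + P)/(P*(-6 + P)))
H = -4717/135 (H = -35 - (1 - 9)/((-9)*(-6 - 9)) = -35 - (-1)*(-8)/(9*(-15)) = -35 - (-1)*(-1)*(-8)/(9*15) = -35 - 1*(-8/135) = -35 + 8/135 = -4717/135 ≈ -34.941)
E(p)*H = (-1)²*(-4717/135) = 1*(-4717/135) = -4717/135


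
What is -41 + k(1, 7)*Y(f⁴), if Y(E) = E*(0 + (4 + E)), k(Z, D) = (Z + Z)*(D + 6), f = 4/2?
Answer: 8279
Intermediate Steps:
f = 2 (f = 4*(½) = 2)
k(Z, D) = 2*Z*(6 + D) (k(Z, D) = (2*Z)*(6 + D) = 2*Z*(6 + D))
Y(E) = E*(4 + E)
-41 + k(1, 7)*Y(f⁴) = -41 + (2*1*(6 + 7))*(2⁴*(4 + 2⁴)) = -41 + (2*1*13)*(16*(4 + 16)) = -41 + 26*(16*20) = -41 + 26*320 = -41 + 8320 = 8279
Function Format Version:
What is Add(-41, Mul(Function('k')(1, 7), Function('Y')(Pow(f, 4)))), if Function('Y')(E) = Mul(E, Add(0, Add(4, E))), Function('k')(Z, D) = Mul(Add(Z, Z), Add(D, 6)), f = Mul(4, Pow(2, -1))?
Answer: 8279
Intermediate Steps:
f = 2 (f = Mul(4, Rational(1, 2)) = 2)
Function('k')(Z, D) = Mul(2, Z, Add(6, D)) (Function('k')(Z, D) = Mul(Mul(2, Z), Add(6, D)) = Mul(2, Z, Add(6, D)))
Function('Y')(E) = Mul(E, Add(4, E))
Add(-41, Mul(Function('k')(1, 7), Function('Y')(Pow(f, 4)))) = Add(-41, Mul(Mul(2, 1, Add(6, 7)), Mul(Pow(2, 4), Add(4, Pow(2, 4))))) = Add(-41, Mul(Mul(2, 1, 13), Mul(16, Add(4, 16)))) = Add(-41, Mul(26, Mul(16, 20))) = Add(-41, Mul(26, 320)) = Add(-41, 8320) = 8279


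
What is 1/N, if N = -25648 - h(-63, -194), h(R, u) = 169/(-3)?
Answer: -3/76775 ≈ -3.9075e-5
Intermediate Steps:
h(R, u) = -169/3 (h(R, u) = 169*(-⅓) = -169/3)
N = -76775/3 (N = -25648 - 1*(-169/3) = -25648 + 169/3 = -76775/3 ≈ -25592.)
1/N = 1/(-76775/3) = -3/76775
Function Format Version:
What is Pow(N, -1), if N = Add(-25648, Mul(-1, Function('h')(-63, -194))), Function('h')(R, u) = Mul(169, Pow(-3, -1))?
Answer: Rational(-3, 76775) ≈ -3.9075e-5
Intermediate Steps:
Function('h')(R, u) = Rational(-169, 3) (Function('h')(R, u) = Mul(169, Rational(-1, 3)) = Rational(-169, 3))
N = Rational(-76775, 3) (N = Add(-25648, Mul(-1, Rational(-169, 3))) = Add(-25648, Rational(169, 3)) = Rational(-76775, 3) ≈ -25592.)
Pow(N, -1) = Pow(Rational(-76775, 3), -1) = Rational(-3, 76775)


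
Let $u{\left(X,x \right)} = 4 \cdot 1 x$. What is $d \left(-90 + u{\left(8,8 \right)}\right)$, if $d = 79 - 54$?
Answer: $-1450$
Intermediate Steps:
$d = 25$ ($d = 79 - 54 = 25$)
$u{\left(X,x \right)} = 4 x$
$d \left(-90 + u{\left(8,8 \right)}\right) = 25 \left(-90 + 4 \cdot 8\right) = 25 \left(-90 + 32\right) = 25 \left(-58\right) = -1450$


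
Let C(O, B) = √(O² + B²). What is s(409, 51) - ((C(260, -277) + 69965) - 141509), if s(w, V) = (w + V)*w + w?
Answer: 260093 - √144329 ≈ 2.5971e+5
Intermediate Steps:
C(O, B) = √(B² + O²)
s(w, V) = w + w*(V + w) (s(w, V) = (V + w)*w + w = w*(V + w) + w = w + w*(V + w))
s(409, 51) - ((C(260, -277) + 69965) - 141509) = 409*(1 + 51 + 409) - ((√((-277)² + 260²) + 69965) - 141509) = 409*461 - ((√(76729 + 67600) + 69965) - 141509) = 188549 - ((√144329 + 69965) - 141509) = 188549 - ((69965 + √144329) - 141509) = 188549 - (-71544 + √144329) = 188549 + (71544 - √144329) = 260093 - √144329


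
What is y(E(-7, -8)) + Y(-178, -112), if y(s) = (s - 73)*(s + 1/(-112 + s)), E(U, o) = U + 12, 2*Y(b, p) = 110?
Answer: -30427/107 ≈ -284.36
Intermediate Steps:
Y(b, p) = 55 (Y(b, p) = (½)*110 = 55)
E(U, o) = 12 + U
y(s) = (-73 + s)*(s + 1/(-112 + s))
y(E(-7, -8)) + Y(-178, -112) = (-73 + (12 - 7)³ - 185*(12 - 7)² + 8177*(12 - 7))/(-112 + (12 - 7)) + 55 = (-73 + 5³ - 185*5² + 8177*5)/(-112 + 5) + 55 = (-73 + 125 - 185*25 + 40885)/(-107) + 55 = -(-73 + 125 - 4625 + 40885)/107 + 55 = -1/107*36312 + 55 = -36312/107 + 55 = -30427/107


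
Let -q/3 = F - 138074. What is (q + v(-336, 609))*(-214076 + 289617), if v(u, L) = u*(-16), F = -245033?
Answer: 87226966077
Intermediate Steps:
v(u, L) = -16*u
q = 1149321 (q = -3*(-245033 - 138074) = -3*(-383107) = 1149321)
(q + v(-336, 609))*(-214076 + 289617) = (1149321 - 16*(-336))*(-214076 + 289617) = (1149321 + 5376)*75541 = 1154697*75541 = 87226966077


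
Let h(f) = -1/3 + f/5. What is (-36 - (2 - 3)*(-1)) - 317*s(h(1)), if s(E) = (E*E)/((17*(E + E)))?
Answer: -9118/255 ≈ -35.757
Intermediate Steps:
h(f) = -⅓ + f/5 (h(f) = -1*⅓ + f*(⅕) = -⅓ + f/5)
s(E) = E/34 (s(E) = E²/((17*(2*E))) = E²/((34*E)) = E²*(1/(34*E)) = E/34)
(-36 - (2 - 3)*(-1)) - 317*s(h(1)) = (-36 - (2 - 3)*(-1)) - 317*(-⅓ + (⅕)*1)/34 = (-36 - (-1)*(-1)) - 317*(-⅓ + ⅕)/34 = (-36 - 1*1) - 317*(-2)/(34*15) = (-36 - 1) - 317*(-1/255) = -37 + 317/255 = -9118/255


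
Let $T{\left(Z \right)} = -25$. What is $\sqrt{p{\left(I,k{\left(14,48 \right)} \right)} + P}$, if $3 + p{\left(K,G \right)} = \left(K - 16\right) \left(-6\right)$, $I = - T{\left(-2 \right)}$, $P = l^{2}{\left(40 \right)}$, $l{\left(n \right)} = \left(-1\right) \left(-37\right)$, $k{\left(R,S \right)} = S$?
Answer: $4 \sqrt{82} \approx 36.222$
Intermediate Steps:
$l{\left(n \right)} = 37$
$P = 1369$ ($P = 37^{2} = 1369$)
$I = 25$ ($I = \left(-1\right) \left(-25\right) = 25$)
$p{\left(K,G \right)} = 93 - 6 K$ ($p{\left(K,G \right)} = -3 + \left(K - 16\right) \left(-6\right) = -3 + \left(-16 + K\right) \left(-6\right) = -3 - \left(-96 + 6 K\right) = 93 - 6 K$)
$\sqrt{p{\left(I,k{\left(14,48 \right)} \right)} + P} = \sqrt{\left(93 - 150\right) + 1369} = \sqrt{-57 + 1369} = \sqrt{1312} = 4 \sqrt{82}$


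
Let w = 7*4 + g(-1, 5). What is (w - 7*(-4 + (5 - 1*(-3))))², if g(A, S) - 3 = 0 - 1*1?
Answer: 4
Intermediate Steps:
g(A, S) = 2 (g(A, S) = 3 + (0 - 1*1) = 3 + (0 - 1) = 3 - 1 = 2)
w = 30 (w = 7*4 + 2 = 28 + 2 = 30)
(w - 7*(-4 + (5 - 1*(-3))))² = (30 - 7*(-4 + (5 - 1*(-3))))² = (30 - 7*(-4 + (5 + 3)))² = (30 - 7*(-4 + 8))² = (30 - 7*4)² = (30 - 28)² = 2² = 4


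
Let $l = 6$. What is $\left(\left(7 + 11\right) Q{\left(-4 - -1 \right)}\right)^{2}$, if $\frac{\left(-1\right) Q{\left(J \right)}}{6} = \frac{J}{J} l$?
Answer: $419904$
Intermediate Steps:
$Q{\left(J \right)} = -36$ ($Q{\left(J \right)} = - 6 \frac{J}{J} 6 = - 6 \cdot 1 \cdot 6 = \left(-6\right) 6 = -36$)
$\left(\left(7 + 11\right) Q{\left(-4 - -1 \right)}\right)^{2} = \left(\left(7 + 11\right) \left(-36\right)\right)^{2} = \left(18 \left(-36\right)\right)^{2} = \left(-648\right)^{2} = 419904$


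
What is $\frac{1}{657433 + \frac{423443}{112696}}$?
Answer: $\frac{112696}{74090492811} \approx 1.5211 \cdot 10^{-6}$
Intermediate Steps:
$\frac{1}{657433 + \frac{423443}{112696}} = \frac{1}{\frac{74090492811}{112696}} = \frac{112696}{74090492811}$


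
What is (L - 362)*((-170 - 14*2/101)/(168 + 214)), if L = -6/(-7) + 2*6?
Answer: 21015956/135037 ≈ 155.63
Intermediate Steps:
L = 90/7 (L = -6*(-⅐) + 12 = 6/7 + 12 = 90/7 ≈ 12.857)
(L - 362)*((-170 - 14*2/101)/(168 + 214)) = (90/7 - 362)*((-170 - 14*2/101)/(168 + 214)) = -2444*(-170 - 28*1/101)/(7*382) = -2444*(-170 - 28/101)/(7*382) = -(-42031912)/(707*382) = -2444/7*(-8599/19291) = 21015956/135037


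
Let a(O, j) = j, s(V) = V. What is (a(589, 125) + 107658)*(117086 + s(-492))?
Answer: 12566851102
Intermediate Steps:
(a(589, 125) + 107658)*(117086 + s(-492)) = (125 + 107658)*(117086 - 492) = 107783*116594 = 12566851102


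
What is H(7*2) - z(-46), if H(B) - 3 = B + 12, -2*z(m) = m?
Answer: 6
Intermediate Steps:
z(m) = -m/2
H(B) = 15 + B (H(B) = 3 + (B + 12) = 3 + (12 + B) = 15 + B)
H(7*2) - z(-46) = (15 + 7*2) - (-1)*(-46)/2 = (15 + 14) - 1*23 = 29 - 23 = 6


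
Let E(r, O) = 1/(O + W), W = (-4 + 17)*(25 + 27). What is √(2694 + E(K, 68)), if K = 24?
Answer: √372806682/372 ≈ 51.904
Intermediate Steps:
W = 676 (W = 13*52 = 676)
E(r, O) = 1/(676 + O) (E(r, O) = 1/(O + 676) = 1/(676 + O))
√(2694 + E(K, 68)) = √(2694 + 1/(676 + 68)) = √(2694 + 1/744) = √(2004337/744) = √372806682/372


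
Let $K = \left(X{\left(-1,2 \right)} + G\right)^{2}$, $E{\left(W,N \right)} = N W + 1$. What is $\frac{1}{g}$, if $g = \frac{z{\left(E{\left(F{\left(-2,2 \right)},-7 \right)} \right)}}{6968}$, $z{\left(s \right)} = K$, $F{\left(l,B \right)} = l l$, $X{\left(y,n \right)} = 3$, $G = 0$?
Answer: $\frac{6968}{9} \approx 774.22$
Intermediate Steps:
$F{\left(l,B \right)} = l^{2}$
$E{\left(W,N \right)} = 1 + N W$
$K = 9$ ($K = \left(3 + 0\right)^{2} = 3^{2} = 9$)
$z{\left(s \right)} = 9$
$g = \frac{9}{6968} \approx 0.0012916$
$\frac{1}{g} = \frac{1}{\frac{9}{6968}} = \frac{6968}{9}$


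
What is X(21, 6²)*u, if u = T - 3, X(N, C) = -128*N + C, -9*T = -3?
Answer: 7072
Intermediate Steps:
T = ⅓ (T = -⅑*(-3) = ⅓ ≈ 0.33333)
X(N, C) = C - 128*N
u = -8/3 (u = ⅓ - 3 = -8/3 ≈ -2.6667)
X(21, 6²)*u = (6² - 128*21)*(-8/3) = (36 - 2688)*(-8/3) = -2652*(-8/3) = 7072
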